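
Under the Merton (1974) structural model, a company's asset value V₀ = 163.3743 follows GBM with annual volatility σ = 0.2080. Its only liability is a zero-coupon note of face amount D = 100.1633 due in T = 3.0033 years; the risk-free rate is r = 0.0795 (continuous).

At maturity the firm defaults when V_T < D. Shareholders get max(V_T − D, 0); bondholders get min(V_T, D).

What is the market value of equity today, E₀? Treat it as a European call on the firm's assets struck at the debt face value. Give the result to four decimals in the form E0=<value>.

E0=84.8109

d₁ = [ln(V₀/D) + (r + σ²/2)T] / (σ√T)
   = [ln(163.3743/100.1633) + (0.0795 + 0.5·0.2080²)·3.0033] / (0.2080·√3.0033)
   = [0.489242 + 0.303730] / 0.360465 = 2.199860
d₂ = d₁ − σ√T = 2.199860 − 0.360465 = 1.839395
N(d₁) = 0.986092,  N(d₂) = 0.967071,  e^(−rT) = 0.787602
E₀ = V₀·N(d₁) − D·e^(−rT)·N(d₂)
   = 163.3743·0.986092 − 100.1633·0.787602·0.967071 = 84.810896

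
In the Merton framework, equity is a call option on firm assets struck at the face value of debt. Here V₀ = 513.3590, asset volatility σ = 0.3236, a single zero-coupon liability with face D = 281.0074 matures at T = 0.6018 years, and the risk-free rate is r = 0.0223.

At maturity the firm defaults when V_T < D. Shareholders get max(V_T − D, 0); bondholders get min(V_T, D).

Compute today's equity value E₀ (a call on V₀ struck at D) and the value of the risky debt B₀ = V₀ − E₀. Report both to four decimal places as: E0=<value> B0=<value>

E0=236.3149 B0=277.0441

d₁ = [ln(V₀/D) + (r + σ²/2)T] / (σ√T)
   = [ln(513.3590/281.0074) + (0.0223 + 0.5·0.3236²)·0.6018] / (0.3236·√0.6018)
   = [0.602594 + 0.044929] / 0.251035 = 2.579415
d₂ = d₁ − σ√T = 2.579415 − 0.251035 = 2.328380
N(d₁) = 0.995052,  N(d₂) = 0.990054,  e^(−rT) = 0.986670
E₀ = V₀·N(d₁) − D·e^(−rT)·N(d₂)
   = 513.3590·0.995052 − 281.0074·0.986670·0.990054 = 236.314900
B₀ = V₀ − E₀ = 513.3590 − 236.314900 = 277.044100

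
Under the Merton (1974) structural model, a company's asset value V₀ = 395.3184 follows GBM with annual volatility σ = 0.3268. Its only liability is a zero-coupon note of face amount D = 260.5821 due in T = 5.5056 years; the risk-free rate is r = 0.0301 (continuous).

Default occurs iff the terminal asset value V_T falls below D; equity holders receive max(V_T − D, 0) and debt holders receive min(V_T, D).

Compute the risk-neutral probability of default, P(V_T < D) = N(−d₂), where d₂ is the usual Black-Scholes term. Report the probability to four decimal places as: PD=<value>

PD=0.3534

d₁ = [ln(V₀/D) + (r + σ²/2)T] / (σ√T)
   = [ln(395.3184/260.5821) + (0.0301 + 0.5·0.3268²)·5.5056] / (0.3268·√5.5056)
   = [0.416774 + 0.459713] / 0.766804 = 1.143038
d₂ = d₁ − σ√T = 1.143038 − 0.766804 = 0.376234
risk-neutral PD = N(−d₂) = N(-0.376234) = 0.353371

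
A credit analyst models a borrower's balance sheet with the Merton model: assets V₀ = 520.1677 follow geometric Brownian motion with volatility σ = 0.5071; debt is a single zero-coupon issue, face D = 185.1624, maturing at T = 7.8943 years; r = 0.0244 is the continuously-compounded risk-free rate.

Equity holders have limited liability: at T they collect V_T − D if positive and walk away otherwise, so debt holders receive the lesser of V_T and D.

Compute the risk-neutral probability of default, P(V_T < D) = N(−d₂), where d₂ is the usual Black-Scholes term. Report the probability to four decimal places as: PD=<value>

d₁ = [ln(V₀/D) + (r + σ²/2)T] / (σ√T)
   = [ln(520.1677/185.1624) + (0.0244 + 0.5·0.5071²)·7.8943] / (0.5071·√7.8943)
   = [1.032918 + 1.207632] / 1.424789 = 1.572549
d₂ = d₁ − σ√T = 1.572549 − 1.424789 = 0.147761
risk-neutral PD = N(−d₂) = N(-0.147761) = 0.441266

PD=0.4413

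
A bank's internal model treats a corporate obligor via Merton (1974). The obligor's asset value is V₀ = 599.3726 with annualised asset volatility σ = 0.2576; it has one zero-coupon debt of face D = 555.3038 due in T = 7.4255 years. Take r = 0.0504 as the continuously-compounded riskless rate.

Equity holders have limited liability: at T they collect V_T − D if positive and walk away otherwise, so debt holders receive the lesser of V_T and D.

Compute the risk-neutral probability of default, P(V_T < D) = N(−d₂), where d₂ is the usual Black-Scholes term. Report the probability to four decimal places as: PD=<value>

PD=0.3855

d₁ = [ln(V₀/D) + (r + σ²/2)T] / (σ√T)
   = [ln(599.3726/555.3038) + (0.0504 + 0.5·0.2576²)·7.4255] / (0.2576·√7.4255)
   = [0.076368 + 0.620615] / 0.701954 = 0.992918
d₂ = d₁ − σ√T = 0.992918 − 0.701954 = 0.290964
risk-neutral PD = N(−d₂) = N(-0.290964) = 0.385539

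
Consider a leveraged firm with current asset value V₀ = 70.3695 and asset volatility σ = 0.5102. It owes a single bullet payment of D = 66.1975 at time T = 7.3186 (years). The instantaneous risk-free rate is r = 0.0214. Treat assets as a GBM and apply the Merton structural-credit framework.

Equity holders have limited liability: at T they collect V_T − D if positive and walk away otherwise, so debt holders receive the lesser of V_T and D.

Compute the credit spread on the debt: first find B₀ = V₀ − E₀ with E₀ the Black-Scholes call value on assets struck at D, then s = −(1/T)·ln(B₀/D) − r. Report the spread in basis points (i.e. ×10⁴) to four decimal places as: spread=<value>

d₁ = [ln(V₀/D) + (r + σ²/2)T] / (σ√T)
   = [ln(70.3695/66.1975) + (0.0214 + 0.5·0.5102²)·7.3186] / (0.5102·√7.3186)
   = [0.061117 + 1.109149] / 1.380240 = 0.847872
d₂ = d₁ − σ√T = 0.847872 − 1.380240 = -0.532368
N(d₁) = 0.801745,  N(d₂) = 0.297236,  e^(−rT) = 0.855031
E₀ = V₀·N(d₁) − D·e^(−rT)·N(d₂)
   = 70.3695·0.801745 − 66.1975·0.855031·0.297236 = 39.594614
B₀ = V₀ − E₀ = 70.3695 − 39.594614 = 30.774886
spread = −(1/T)·ln(B₀/D) − r = −(1/7.3186)·ln(30.774886/66.1975) − 0.0214 = 0.08325714
in basis points: 0.08325714 × 10⁴ = 832.5714 bp

spread=832.5714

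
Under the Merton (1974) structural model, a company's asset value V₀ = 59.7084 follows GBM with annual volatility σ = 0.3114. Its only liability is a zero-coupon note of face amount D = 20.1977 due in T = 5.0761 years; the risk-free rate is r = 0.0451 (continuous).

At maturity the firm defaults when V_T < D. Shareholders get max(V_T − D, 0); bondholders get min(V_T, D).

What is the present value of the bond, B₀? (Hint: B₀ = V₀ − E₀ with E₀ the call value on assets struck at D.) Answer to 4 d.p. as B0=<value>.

d₁ = [ln(V₀/D) + (r + σ²/2)T] / (σ√T)
   = [ln(59.7084/20.1977) + (0.0451 + 0.5·0.3114²)·5.0761] / (0.3114·√5.0761)
   = [1.083904 + 0.475047] / 0.701590 = 2.222024
d₂ = d₁ − σ√T = 2.222024 − 0.701590 = 1.520433
N(d₁) = 0.986859,  N(d₂) = 0.935799,  e^(−rT) = 0.795383
E₀ = V₀·N(d₁) − D·e^(−rT)·N(d₂)
   = 59.7084·0.986859 − 20.1977·0.795383·0.935799 = 43.890267
B₀ = V₀ − E₀ = 59.7084 − 43.890267 = 15.818133

B0=15.8181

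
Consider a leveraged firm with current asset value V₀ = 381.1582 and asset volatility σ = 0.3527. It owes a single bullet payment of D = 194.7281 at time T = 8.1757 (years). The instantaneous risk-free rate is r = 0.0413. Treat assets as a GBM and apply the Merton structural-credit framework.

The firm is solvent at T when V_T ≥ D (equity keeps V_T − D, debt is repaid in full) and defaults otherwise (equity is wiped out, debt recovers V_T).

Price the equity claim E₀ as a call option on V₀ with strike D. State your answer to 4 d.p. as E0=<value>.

E0=260.0477

d₁ = [ln(V₀/D) + (r + σ²/2)T] / (σ√T)
   = [ln(381.1582/194.7281) + (0.0413 + 0.5·0.3527²)·8.1757] / (0.3527·√8.1757)
   = [0.671610 + 0.846174] / 1.008481 = 1.505019
d₂ = d₁ − σ√T = 1.505019 − 1.008481 = 0.496538
N(d₁) = 0.933840,  N(d₂) = 0.690243,  e^(−rT) = 0.713440
E₀ = V₀·N(d₁) − D·e^(−rT)·N(d₂)
   = 381.1582·0.933840 − 194.7281·0.713440·0.690243 = 260.047700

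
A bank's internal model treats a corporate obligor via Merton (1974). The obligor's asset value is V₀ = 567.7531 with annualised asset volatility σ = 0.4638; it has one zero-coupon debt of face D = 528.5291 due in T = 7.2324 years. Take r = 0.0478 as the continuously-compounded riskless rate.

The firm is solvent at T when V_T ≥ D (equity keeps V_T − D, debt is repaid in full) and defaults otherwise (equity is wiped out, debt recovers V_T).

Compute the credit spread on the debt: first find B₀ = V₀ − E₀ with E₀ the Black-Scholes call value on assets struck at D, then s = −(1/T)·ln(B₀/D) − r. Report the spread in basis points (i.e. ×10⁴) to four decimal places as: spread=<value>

spread=611.1601

d₁ = [ln(V₀/D) + (r + σ²/2)T] / (σ√T)
   = [ln(567.7531/528.5291) + (0.0478 + 0.5·0.4638²)·7.2324] / (0.4638·√7.2324)
   = [0.071589 + 1.123591] / 1.247303 = 0.958211
d₂ = d₁ − σ√T = 0.958211 − 1.247303 = -0.289092
N(d₁) = 0.831022,  N(d₂) = 0.386256,  e^(−rT) = 0.707719
E₀ = V₀·N(d₁) − D·e^(−rT)·N(d₂)
   = 567.7531·0.831022 − 528.5291·0.707719·0.386256 = 327.336393
B₀ = V₀ − E₀ = 567.7531 − 327.336393 = 240.416707
spread = −(1/T)·ln(B₀/D) − r = −(1/7.2324)·ln(240.416707/528.5291) − 0.0478 = 0.06111601
in basis points: 0.06111601 × 10⁴ = 611.1601 bp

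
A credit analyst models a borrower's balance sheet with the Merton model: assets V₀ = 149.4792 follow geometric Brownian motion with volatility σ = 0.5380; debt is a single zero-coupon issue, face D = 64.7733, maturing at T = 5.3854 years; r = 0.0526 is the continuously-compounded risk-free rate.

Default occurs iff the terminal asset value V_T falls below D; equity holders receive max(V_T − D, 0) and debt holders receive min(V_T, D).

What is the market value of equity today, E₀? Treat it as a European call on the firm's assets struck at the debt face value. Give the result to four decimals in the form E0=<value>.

d₁ = [ln(V₀/D) + (r + σ²/2)T] / (σ√T)
   = [ln(149.4792/64.7733) + (0.0526 + 0.5·0.5380²)·5.3854] / (0.5380·√5.3854)
   = [0.836264 + 1.062658] / 1.248508 = 1.520953
d₂ = d₁ − σ√T = 1.520953 − 1.248508 = 0.272445
N(d₁) = 0.935864,  N(d₂) = 0.607360,  e^(−rT) = 0.753315
E₀ = V₀·N(d₁) − D·e^(−rT)·N(d₂)
   = 149.4792·0.935864 − 64.7733·0.753315·0.607360 = 110.256281

E0=110.2563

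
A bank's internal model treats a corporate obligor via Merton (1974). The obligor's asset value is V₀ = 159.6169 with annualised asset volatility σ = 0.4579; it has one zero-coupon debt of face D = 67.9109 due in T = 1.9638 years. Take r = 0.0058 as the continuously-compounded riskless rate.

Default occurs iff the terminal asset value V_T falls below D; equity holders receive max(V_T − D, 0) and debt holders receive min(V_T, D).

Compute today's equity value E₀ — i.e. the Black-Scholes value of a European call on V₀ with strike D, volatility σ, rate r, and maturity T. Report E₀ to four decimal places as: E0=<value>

d₁ = [ln(V₀/D) + (r + σ²/2)T] / (σ√T)
   = [ln(159.6169/67.9109) + (0.0058 + 0.5·0.4579²)·1.9638] / (0.4579·√1.9638)
   = [0.854580 + 0.217267] / 0.641681 = 1.670374
d₂ = d₁ − σ√T = 1.670374 − 0.641681 = 1.028693
N(d₁) = 0.952577,  N(d₂) = 0.848188,  e^(−rT) = 0.988675
E₀ = V₀·N(d₁) − D·e^(−rT)·N(d₂)
   = 159.6169·0.952577 − 67.9109·0.988675·0.848188 = 95.098585

E0=95.0986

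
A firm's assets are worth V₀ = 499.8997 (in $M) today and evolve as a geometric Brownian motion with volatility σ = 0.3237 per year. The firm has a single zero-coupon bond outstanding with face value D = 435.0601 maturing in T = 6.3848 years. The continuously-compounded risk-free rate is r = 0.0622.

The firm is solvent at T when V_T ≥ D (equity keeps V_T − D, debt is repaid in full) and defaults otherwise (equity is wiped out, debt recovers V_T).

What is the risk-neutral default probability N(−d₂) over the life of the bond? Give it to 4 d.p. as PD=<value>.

d₁ = [ln(V₀/D) + (r + σ²/2)T] / (σ√T)
   = [ln(499.8997/435.0601) + (0.0622 + 0.5·0.3237²)·6.3848] / (0.3237·√6.3848)
   = [0.138923 + 0.731640] / 0.817930 = 1.064348
d₂ = d₁ − σ√T = 1.064348 − 0.817930 = 0.246418
risk-neutral PD = N(−d₂) = N(-0.246418) = 0.402679

PD=0.4027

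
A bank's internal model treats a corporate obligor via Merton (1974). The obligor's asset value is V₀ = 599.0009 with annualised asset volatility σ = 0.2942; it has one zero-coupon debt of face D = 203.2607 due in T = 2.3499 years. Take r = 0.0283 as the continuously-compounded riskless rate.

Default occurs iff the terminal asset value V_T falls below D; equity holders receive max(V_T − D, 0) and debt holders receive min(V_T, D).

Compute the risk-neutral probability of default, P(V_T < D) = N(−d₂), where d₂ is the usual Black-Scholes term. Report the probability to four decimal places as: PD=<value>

d₁ = [ln(V₀/D) + (r + σ²/2)T] / (σ√T)
   = [ln(599.0009/203.2607) + (0.0283 + 0.5·0.2942²)·2.3499] / (0.2942·√2.3499)
   = [1.080774 + 0.168198] / 0.450990 = 2.769398
d₂ = d₁ − σ√T = 2.769398 − 0.450990 = 2.318408
risk-neutral PD = N(−d₂) = N(-2.318408) = 0.010214

PD=0.0102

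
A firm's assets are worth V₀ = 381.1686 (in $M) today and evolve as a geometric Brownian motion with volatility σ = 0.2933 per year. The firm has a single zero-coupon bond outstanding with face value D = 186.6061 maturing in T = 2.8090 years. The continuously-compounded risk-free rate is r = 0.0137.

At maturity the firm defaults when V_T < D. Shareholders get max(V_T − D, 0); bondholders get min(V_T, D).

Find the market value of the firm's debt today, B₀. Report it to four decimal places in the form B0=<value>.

d₁ = [ln(V₀/D) + (r + σ²/2)T] / (σ√T)
   = [ln(381.1686/186.6061) + (0.0137 + 0.5·0.2933²)·2.8090] / (0.2933·√2.8090)
   = [0.714242 + 0.159305] / 0.491573 = 1.777045
d₂ = d₁ − σ√T = 1.777045 − 0.491573 = 1.285472
N(d₁) = 0.962220,  N(d₂) = 0.900686,  e^(−rT) = 0.962248
E₀ = V₀·N(d₁) − D·e^(−rT)·N(d₂)
   = 381.1686·0.962220 − 186.6061·0.962248·0.900686 = 205.039480
B₀ = V₀ − E₀ = 381.1686 − 205.039480 = 176.129120

B0=176.1291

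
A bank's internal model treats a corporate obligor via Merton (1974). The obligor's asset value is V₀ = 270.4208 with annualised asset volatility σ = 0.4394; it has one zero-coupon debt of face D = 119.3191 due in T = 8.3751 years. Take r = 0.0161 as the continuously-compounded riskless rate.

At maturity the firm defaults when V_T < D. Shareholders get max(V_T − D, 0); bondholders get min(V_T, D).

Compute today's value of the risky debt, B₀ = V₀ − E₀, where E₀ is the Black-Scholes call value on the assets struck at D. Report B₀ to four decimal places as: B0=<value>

B0=79.2923

d₁ = [ln(V₀/D) + (r + σ²/2)T] / (σ√T)
   = [ln(270.4208/119.3191) + (0.0161 + 0.5·0.4394²)·8.3751] / (0.4394·√8.3751)
   = [0.818178 + 0.943339] / 1.271613 = 1.385262
d₂ = d₁ − σ√T = 1.385262 − 1.271613 = 0.113648
N(d₁) = 0.917014,  N(d₂) = 0.545242,  e^(−rT) = 0.873856
E₀ = V₀·N(d₁) − D·e^(−rT)·N(d₂)
   = 270.4208·0.917014 − 119.3191·0.873856·0.545242 = 191.128456
B₀ = V₀ − E₀ = 270.4208 − 191.128456 = 79.292344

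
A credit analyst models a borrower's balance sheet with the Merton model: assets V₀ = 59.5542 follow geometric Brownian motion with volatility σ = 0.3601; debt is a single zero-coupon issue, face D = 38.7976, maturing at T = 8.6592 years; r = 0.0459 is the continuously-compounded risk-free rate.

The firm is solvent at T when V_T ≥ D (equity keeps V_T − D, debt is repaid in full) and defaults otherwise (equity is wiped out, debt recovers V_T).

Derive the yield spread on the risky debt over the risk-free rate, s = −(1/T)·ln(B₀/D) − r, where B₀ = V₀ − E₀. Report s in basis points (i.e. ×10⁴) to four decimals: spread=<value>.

d₁ = [ln(V₀/D) + (r + σ²/2)T] / (σ√T)
   = [ln(59.5542/38.7976) + (0.0459 + 0.5·0.3601²)·8.6592] / (0.3601·√8.6592)
   = [0.428528 + 0.958885] / 1.059649 = 1.309314
d₂ = d₁ − σ√T = 1.309314 − 1.059649 = 0.249665
N(d₁) = 0.904786,  N(d₂) = 0.598577,  e^(−rT) = 0.672027
E₀ = V₀·N(d₁) − D·e^(−rT)·N(d₂)
   = 59.5542·0.904786 − 38.7976·0.672027·0.598577 = 38.277100
B₀ = V₀ − E₀ = 59.5542 − 38.277100 = 21.277100
spread = −(1/T)·ln(B₀/D) − r = −(1/8.6592)·ln(21.277100/38.7976) − 0.0459 = 0.02347443
in basis points: 0.02347443 × 10⁴ = 234.7443 bp

spread=234.7443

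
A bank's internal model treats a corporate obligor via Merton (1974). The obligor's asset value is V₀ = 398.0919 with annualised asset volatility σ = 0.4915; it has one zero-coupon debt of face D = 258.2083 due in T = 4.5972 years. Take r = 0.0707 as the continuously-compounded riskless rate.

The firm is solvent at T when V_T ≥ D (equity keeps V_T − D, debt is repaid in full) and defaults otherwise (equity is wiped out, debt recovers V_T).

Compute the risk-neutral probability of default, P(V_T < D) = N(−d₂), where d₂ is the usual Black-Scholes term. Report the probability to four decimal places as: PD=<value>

PD=0.4238

d₁ = [ln(V₀/D) + (r + σ²/2)T] / (σ√T)
   = [ln(398.0919/258.2083) + (0.0707 + 0.5·0.4915²)·4.5972] / (0.4915·√4.5972)
   = [0.432916 + 0.880300] / 1.053829 = 1.246138
d₂ = d₁ − σ√T = 1.246138 − 1.053829 = 0.192309
risk-neutral PD = N(−d₂) = N(-0.192309) = 0.423750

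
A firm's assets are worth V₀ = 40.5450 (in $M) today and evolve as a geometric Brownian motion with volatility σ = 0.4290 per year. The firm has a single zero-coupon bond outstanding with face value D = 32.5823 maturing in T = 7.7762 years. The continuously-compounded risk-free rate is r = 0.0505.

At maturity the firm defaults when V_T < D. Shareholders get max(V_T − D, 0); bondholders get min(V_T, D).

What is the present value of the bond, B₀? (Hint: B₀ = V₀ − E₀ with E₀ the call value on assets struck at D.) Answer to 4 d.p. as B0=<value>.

d₁ = [ln(V₀/D) + (r + σ²/2)T] / (σ√T)
   = [ln(40.5450/32.5823) + (0.0505 + 0.5·0.4290²)·7.7762] / (0.4290·√7.7762)
   = [0.218643 + 1.108268] / 1.196302 = 1.109177
d₂ = d₁ − σ√T = 1.109177 − 1.196302 = -0.087125
N(d₁) = 0.866323,  N(d₂) = 0.465286,  e^(−rT) = 0.675233
E₀ = V₀·N(d₁) − D·e^(−rT)·N(d₂)
   = 40.5450·0.866323 − 32.5823·0.675233·0.465286 = 24.888487
B₀ = V₀ − E₀ = 40.5450 − 24.888487 = 15.656513

B0=15.6565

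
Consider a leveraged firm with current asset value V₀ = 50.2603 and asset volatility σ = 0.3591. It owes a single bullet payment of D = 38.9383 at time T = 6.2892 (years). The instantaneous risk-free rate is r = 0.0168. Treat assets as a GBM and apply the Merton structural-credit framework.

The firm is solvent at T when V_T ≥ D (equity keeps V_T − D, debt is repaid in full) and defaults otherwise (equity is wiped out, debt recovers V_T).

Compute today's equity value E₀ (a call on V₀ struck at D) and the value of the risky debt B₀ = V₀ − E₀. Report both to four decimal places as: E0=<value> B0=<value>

d₁ = [ln(V₀/D) + (r + σ²/2)T] / (σ√T)
   = [ln(50.2603/38.9383) + (0.0168 + 0.5·0.3591²)·6.2892] / (0.3591·√6.2892)
   = [0.255237 + 0.511164] / 0.900561 = 0.851026
d₂ = d₁ − σ√T = 0.851026 − 0.900561 = -0.049535
N(d₁) = 0.802623,  N(d₂) = 0.480246,  e^(−rT) = 0.899732
E₀ = V₀·N(d₁) − D·e^(−rT)·N(d₂)
   = 50.2603·0.802623 − 38.9383·0.899732·0.480246 = 23.515081
B₀ = V₀ − E₀ = 50.2603 − 23.515081 = 26.745219

E0=23.5151 B0=26.7452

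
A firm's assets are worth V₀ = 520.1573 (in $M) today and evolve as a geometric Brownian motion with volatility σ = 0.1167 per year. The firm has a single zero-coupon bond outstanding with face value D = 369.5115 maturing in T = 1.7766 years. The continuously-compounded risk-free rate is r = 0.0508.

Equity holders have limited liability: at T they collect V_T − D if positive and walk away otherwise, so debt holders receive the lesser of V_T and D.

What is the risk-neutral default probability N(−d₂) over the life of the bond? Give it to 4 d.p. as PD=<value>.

PD=0.0035

d₁ = [ln(V₀/D) + (r + σ²/2)T] / (σ√T)
   = [ln(520.1573/369.5115) + (0.0508 + 0.5·0.1167²)·1.7766] / (0.1167·√1.7766)
   = [0.341949 + 0.102349] / 0.155548 = 2.856334
d₂ = d₁ − σ√T = 2.856334 − 0.155548 = 2.700786
risk-neutral PD = N(−d₂) = N(-2.700786) = 0.003459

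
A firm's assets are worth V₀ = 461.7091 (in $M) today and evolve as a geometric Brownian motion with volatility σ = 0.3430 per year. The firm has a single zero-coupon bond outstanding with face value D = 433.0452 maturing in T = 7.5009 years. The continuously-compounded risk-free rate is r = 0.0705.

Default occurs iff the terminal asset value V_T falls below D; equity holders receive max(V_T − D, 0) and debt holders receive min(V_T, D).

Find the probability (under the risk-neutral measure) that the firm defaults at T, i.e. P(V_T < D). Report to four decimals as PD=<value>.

PD=0.4359

d₁ = [ln(V₀/D) + (r + σ²/2)T] / (σ√T)
   = [ln(461.7091/433.0452) + (0.0705 + 0.5·0.3430²)·7.5009] / (0.3430·√7.5009)
   = [0.064093 + 0.970050] / 0.939401 = 1.100854
d₂ = d₁ − σ√T = 1.100854 − 0.939401 = 0.161454
risk-neutral PD = N(−d₂) = N(-0.161454) = 0.435868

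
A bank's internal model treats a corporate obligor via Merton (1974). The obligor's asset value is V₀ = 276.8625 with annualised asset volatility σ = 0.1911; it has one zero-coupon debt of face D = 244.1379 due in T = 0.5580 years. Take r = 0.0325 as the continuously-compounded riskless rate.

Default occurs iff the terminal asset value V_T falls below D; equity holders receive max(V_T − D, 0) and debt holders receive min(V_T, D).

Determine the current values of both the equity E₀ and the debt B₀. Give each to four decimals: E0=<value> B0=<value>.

d₁ = [ln(V₀/D) + (r + σ²/2)T] / (σ√T)
   = [ln(276.8625/244.1379) + (0.0325 + 0.5·0.1911²)·0.5580] / (0.1911·√0.5580)
   = [0.125788 + 0.028324] / 0.142751 = 1.079587
d₂ = d₁ − σ√T = 1.079587 − 0.142751 = 0.936836
N(d₁) = 0.859837,  N(d₂) = 0.825579,  e^(−rT) = 0.982028
E₀ = V₀·N(d₁) − D·e^(−rT)·N(d₂)
   = 276.8625·0.859837 − 244.1379·0.982028·0.825579 = 40.123821
B₀ = V₀ − E₀ = 276.8625 − 40.123821 = 236.738679

E0=40.1238 B0=236.7387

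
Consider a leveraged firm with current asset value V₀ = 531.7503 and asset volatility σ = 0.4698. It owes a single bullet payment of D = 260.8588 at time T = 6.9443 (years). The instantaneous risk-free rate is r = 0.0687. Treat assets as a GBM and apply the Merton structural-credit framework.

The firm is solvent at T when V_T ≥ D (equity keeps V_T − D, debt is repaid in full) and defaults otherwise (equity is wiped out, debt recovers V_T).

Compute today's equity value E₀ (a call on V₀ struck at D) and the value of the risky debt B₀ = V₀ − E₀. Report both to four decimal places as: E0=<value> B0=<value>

d₁ = [ln(V₀/D) + (r + σ²/2)T] / (σ√T)
   = [ln(531.7503/260.8588) + (0.0687 + 0.5·0.4698²)·6.9443] / (0.4698·√6.9443)
   = [0.712195 + 1.243419] / 1.238019 = 1.579631
d₂ = d₁ − σ√T = 1.579631 − 1.238019 = 0.341613
N(d₁) = 0.942904,  N(d₂) = 0.633679,  e^(−rT) = 0.620597
E₀ = V₀·N(d₁) − D·e^(−rT)·N(d₂)
   = 531.7503·0.942904 − 260.8588·0.620597·0.633679 = 398.804568
B₀ = V₀ − E₀ = 531.7503 − 398.804568 = 132.945732

E0=398.8046 B0=132.9457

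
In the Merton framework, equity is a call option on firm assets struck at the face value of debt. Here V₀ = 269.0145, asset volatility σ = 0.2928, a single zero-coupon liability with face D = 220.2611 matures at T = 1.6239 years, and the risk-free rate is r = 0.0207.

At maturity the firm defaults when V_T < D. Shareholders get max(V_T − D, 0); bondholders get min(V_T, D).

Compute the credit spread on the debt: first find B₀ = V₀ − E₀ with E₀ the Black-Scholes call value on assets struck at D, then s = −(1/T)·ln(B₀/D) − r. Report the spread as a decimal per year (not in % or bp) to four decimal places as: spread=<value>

d₁ = [ln(V₀/D) + (r + σ²/2)T] / (σ√T)
   = [ln(269.0145/220.2611) + (0.0207 + 0.5·0.2928²)·1.6239] / (0.2928·√1.6239)
   = [0.199952 + 0.103225] / 0.373122 = 0.812540
d₂ = d₁ − σ√T = 0.812540 − 0.373122 = 0.439418
N(d₁) = 0.791759,  N(d₂) = 0.669821,  e^(−rT) = 0.966944
E₀ = V₀·N(d₁) − D·e^(−rT)·N(d₂)
   = 269.0145·0.791759 − 220.2611·0.966944·0.669821 = 70.336164
B₀ = V₀ − E₀ = 269.0145 − 70.336164 = 198.678336
spread = −(1/T)·ln(B₀/D) − r = −(1/1.6239)·ln(198.678336/220.2611) − 0.0207 = 0.04280548

spread=0.0428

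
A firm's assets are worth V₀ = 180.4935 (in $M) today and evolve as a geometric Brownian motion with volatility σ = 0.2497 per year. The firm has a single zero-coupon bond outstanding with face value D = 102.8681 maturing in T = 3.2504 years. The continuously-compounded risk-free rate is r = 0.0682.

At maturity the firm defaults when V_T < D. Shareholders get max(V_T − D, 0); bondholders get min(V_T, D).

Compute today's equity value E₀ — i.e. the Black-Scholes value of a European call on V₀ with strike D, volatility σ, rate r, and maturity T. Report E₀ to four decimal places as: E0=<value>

d₁ = [ln(V₀/D) + (r + σ²/2)T] / (σ√T)
   = [ln(180.4935/102.8681) + (0.0682 + 0.5·0.2497²)·3.2504] / (0.2497·√3.2504)
   = [0.562247 + 0.323009] / 0.450181 = 1.966445
d₂ = d₁ − σ√T = 1.966445 − 0.450181 = 1.516264
N(d₁) = 0.975376,  N(d₂) = 0.935274,  e^(−rT) = 0.801174
E₀ = V₀·N(d₁) − D·e^(−rT)·N(d₂)
   = 180.4935·0.975376 − 102.8681·0.801174·0.935274 = 98.968294

E0=98.9683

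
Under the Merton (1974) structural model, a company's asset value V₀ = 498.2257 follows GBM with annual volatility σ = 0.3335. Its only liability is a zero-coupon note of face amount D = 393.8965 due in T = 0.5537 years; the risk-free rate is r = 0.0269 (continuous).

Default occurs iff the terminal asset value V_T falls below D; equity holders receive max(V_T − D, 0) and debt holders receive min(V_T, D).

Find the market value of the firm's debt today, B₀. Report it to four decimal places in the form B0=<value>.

B0=379.1434

d₁ = [ln(V₀/D) + (r + σ²/2)T] / (σ√T)
   = [ln(498.2257/393.8965) + (0.0269 + 0.5·0.3335²)·0.5537] / (0.3335·√0.5537)
   = [0.234965 + 0.045686] / 0.248161 = 1.130926
d₂ = d₁ − σ√T = 1.130926 − 0.248161 = 0.882765
N(d₁) = 0.870957,  N(d₂) = 0.811318,  e^(−rT) = 0.985216
E₀ = V₀·N(d₁) − D·e^(−rT)·N(d₂)
   = 498.2257·0.870957 − 393.8965·0.985216·0.811318 = 119.082262
B₀ = V₀ − E₀ = 498.2257 − 119.082262 = 379.143438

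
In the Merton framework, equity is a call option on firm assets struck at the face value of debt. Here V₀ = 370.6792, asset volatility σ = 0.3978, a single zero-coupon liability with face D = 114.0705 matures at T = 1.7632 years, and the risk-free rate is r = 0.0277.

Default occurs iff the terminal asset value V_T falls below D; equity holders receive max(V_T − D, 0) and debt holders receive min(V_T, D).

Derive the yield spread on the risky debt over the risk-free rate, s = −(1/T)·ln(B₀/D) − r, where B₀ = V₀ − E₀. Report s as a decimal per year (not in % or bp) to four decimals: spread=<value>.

spread=0.0018

d₁ = [ln(V₀/D) + (r + σ²/2)T] / (σ√T)
   = [ln(370.6792/114.0705) + (0.0277 + 0.5·0.3978²)·1.7632] / (0.3978·√1.7632)
   = [1.178520 + 0.188349] / 0.528221 = 2.587686
d₂ = d₁ − σ√T = 2.587686 − 0.528221 = 2.059465
N(d₁) = 0.995169,  N(d₂) = 0.980275,  e^(−rT) = 0.952333
E₀ = V₀·N(d₁) − D·e^(−rT)·N(d₂)
   = 370.6792·0.995169 − 114.0705·0.952333·0.980275 = 262.398077
B₀ = V₀ − E₀ = 370.6792 − 262.398077 = 108.281123
spread = −(1/T)·ln(B₀/D) − r = −(1/1.7632)·ln(108.281123/114.0705) − 0.0277 = 0.00184052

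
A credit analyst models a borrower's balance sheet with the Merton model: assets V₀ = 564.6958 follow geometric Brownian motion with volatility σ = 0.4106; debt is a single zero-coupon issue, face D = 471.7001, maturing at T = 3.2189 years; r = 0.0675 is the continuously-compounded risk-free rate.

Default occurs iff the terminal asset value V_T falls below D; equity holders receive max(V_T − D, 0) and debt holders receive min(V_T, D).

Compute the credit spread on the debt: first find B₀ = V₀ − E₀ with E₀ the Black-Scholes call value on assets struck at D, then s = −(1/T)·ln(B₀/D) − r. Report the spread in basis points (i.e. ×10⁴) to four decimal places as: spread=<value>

spread=546.5200

d₁ = [ln(V₀/D) + (r + σ²/2)T] / (σ√T)
   = [ln(564.6958/471.7001) + (0.0675 + 0.5·0.4106²)·3.2189] / (0.4106·√3.2189)
   = [0.179944 + 0.488617] / 0.736669 = 0.907545
d₂ = d₁ − σ√T = 0.907545 − 0.736669 = 0.170875
N(d₁) = 0.817941,  N(d₂) = 0.567839,  e^(−rT) = 0.804708
E₀ = V₀·N(d₁) − D·e^(−rT)·N(d₂)
   = 564.6958·0.817941 − 471.7001·0.804708·0.567839 = 246.346777
B₀ = V₀ − E₀ = 564.6958 − 246.346777 = 318.349023
spread = −(1/T)·ln(B₀/D) − r = −(1/3.2189)·ln(318.349023/471.7001) − 0.0675 = 0.05465200
in basis points: 0.05465200 × 10⁴ = 546.5200 bp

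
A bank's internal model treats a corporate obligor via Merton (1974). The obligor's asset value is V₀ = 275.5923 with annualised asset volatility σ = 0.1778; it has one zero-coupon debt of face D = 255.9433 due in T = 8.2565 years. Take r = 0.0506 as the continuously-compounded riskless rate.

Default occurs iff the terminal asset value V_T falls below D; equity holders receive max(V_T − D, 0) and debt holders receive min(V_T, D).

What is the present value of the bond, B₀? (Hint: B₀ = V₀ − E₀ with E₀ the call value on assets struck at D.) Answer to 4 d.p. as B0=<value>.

d₁ = [ln(V₀/D) + (r + σ²/2)T] / (σ√T)
   = [ln(275.5923/255.9433) + (0.0506 + 0.5·0.1778²)·8.2565] / (0.1778·√8.2565)
   = [0.073967 + 0.548285] / 0.510893 = 1.217968
d₂ = d₁ − σ√T = 1.217968 − 0.510893 = 0.707076
N(d₁) = 0.888382,  N(d₂) = 0.760240,  e^(−rT) = 0.658508
E₀ = V₀·N(d₁) − D·e^(−rT)·N(d₂)
   = 275.5923·0.888382 − 255.9433·0.658508·0.760240 = 116.699844
B₀ = V₀ − E₀ = 275.5923 − 116.699844 = 158.892456

B0=158.8925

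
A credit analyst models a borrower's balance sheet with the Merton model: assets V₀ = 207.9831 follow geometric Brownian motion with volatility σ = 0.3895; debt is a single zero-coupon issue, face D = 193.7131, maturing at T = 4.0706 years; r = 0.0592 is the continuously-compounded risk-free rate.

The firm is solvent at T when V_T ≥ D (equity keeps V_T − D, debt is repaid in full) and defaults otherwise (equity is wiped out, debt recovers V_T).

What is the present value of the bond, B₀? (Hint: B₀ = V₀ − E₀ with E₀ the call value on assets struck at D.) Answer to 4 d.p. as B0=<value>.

d₁ = [ln(V₀/D) + (r + σ²/2)T] / (σ√T)
   = [ln(207.9831/193.7131) + (0.0592 + 0.5·0.3895²)·4.0706] / (0.3895·√4.0706)
   = [0.071079 + 0.549755] / 0.785845 = 0.790021
d₂ = d₁ − σ√T = 0.790021 − 0.785845 = 0.004177
N(d₁) = 0.785242,  N(d₂) = 0.501666,  e^(−rT) = 0.785858
E₀ = V₀·N(d₁) − D·e^(−rT)·N(d₂)
   = 207.9831·0.785242 − 193.7131·0.785858·0.501666 = 86.948012
B₀ = V₀ − E₀ = 207.9831 − 86.948012 = 121.035088

B0=121.0351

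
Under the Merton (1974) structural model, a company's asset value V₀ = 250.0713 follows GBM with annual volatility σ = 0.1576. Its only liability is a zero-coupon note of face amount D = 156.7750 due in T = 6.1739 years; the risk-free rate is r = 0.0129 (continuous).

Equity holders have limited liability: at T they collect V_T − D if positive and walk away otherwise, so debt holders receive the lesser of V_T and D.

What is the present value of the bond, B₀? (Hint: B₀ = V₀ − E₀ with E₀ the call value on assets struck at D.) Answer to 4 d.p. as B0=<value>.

B0=142.0527

d₁ = [ln(V₀/D) + (r + σ²/2)T] / (σ√T)
   = [ln(250.0713/156.7750) + (0.0129 + 0.5·0.1576²)·6.1739] / (0.1576·√6.1739)
   = [0.466934 + 0.156316] / 0.391594 = 1.591574
d₂ = d₁ − σ√T = 1.591574 − 0.391594 = 1.199980
N(d₁) = 0.944260,  N(d₂) = 0.884926,  e^(−rT) = 0.923446
E₀ = V₀·N(d₁) − D·e^(−rT)·N(d₂)
   = 250.0713·0.944260 − 156.7750·0.923446·0.884926 = 108.018639
B₀ = V₀ − E₀ = 250.0713 − 108.018639 = 142.052661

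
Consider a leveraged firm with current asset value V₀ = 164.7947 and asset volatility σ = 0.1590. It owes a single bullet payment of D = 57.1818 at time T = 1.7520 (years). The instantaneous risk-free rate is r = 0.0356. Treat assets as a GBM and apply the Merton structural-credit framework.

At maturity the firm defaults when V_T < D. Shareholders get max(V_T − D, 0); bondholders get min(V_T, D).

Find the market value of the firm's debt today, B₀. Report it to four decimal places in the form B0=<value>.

B0=53.7242

d₁ = [ln(V₀/D) + (r + σ²/2)T] / (σ√T)
   = [ln(164.7947/57.1818) + (0.0356 + 0.5·0.1590²)·1.7520] / (0.1590·√1.7520)
   = [1.058465 + 0.084517] / 0.210457 = 5.430943
d₂ = d₁ − σ√T = 5.430943 − 0.210457 = 5.220486
N(d₁) = 1.000000,  N(d₂) = 1.000000,  e^(−rT) = 0.939534
E₀ = V₀·N(d₁) − D·e^(−rT)·N(d₂)
   = 164.7947·1.000000 − 57.1818·0.939534·1.000000 = 111.070451
B₀ = V₀ − E₀ = 164.7947 − 111.070451 = 53.724249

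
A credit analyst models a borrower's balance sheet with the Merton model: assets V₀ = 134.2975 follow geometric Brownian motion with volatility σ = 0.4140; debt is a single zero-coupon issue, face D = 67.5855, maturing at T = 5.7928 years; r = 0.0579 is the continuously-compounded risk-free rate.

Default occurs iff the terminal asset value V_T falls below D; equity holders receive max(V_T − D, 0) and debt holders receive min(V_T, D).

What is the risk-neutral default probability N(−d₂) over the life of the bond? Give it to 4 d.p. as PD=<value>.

d₁ = [ln(V₀/D) + (r + σ²/2)T] / (σ√T)
   = [ln(134.2975/67.5855) + (0.0579 + 0.5·0.4140²)·5.7928] / (0.4140·√5.7928)
   = [0.686664 + 0.831834] / 0.996425 = 1.523947
d₂ = d₁ − σ√T = 1.523947 − 0.996425 = 0.527522
risk-neutral PD = N(−d₂) = N(-0.527522) = 0.298916

PD=0.2989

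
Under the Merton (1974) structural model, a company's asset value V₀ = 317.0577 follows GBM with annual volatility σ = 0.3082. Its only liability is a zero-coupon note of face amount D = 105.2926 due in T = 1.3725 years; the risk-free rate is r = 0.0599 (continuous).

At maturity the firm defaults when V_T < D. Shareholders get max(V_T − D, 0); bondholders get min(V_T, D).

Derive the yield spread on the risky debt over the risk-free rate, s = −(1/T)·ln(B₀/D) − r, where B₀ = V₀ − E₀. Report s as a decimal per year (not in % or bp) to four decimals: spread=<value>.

spread=0.0001

d₁ = [ln(V₀/D) + (r + σ²/2)T] / (σ√T)
   = [ln(317.0577/105.2926) + (0.0599 + 0.5·0.3082²)·1.3725] / (0.3082·√1.3725)
   = [1.102341 + 0.147398] / 0.361068 = 3.461229
d₂ = d₁ − σ√T = 3.461229 − 0.361068 = 3.100161
N(d₁) = 0.999731,  N(d₂) = 0.999033,  e^(−rT) = 0.921076
E₀ = V₀·N(d₁) − D·e^(−rT)·N(d₂)
   = 317.0577·0.999731 − 105.2926·0.921076·0.999033 = 220.083762
B₀ = V₀ − E₀ = 317.0577 − 220.083762 = 96.973938
spread = −(1/T)·ln(B₀/D) − r = −(1/1.3725)·ln(96.973938/105.2926) − 0.0599 = 0.00006421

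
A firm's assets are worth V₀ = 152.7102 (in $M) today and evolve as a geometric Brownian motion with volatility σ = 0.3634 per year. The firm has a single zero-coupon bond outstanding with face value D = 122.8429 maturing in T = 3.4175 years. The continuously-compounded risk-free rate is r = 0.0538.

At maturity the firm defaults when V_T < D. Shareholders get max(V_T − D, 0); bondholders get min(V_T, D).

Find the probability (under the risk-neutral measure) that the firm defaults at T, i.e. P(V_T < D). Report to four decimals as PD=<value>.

PD=0.3968

d₁ = [ln(V₀/D) + (r + σ²/2)T] / (σ√T)
   = [ln(152.7102/122.8429) + (0.0538 + 0.5·0.3634²)·3.4175] / (0.3634·√3.4175)
   = [0.217636 + 0.409518] / 0.671799 = 0.933544
d₂ = d₁ − σ√T = 0.933544 − 0.671799 = 0.261746
risk-neutral PD = N(−d₂) = N(-0.261746) = 0.396759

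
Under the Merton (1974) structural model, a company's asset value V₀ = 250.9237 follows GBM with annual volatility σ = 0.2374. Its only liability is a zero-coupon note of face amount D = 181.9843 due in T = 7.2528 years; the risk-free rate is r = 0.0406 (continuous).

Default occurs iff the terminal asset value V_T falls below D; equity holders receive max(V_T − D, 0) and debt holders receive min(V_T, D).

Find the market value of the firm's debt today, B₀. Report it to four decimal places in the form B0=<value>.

B0=125.3610

d₁ = [ln(V₀/D) + (r + σ²/2)T] / (σ√T)
   = [ln(250.9237/181.9843) + (0.0406 + 0.5·0.2374²)·7.2528] / (0.2374·√7.2528)
   = [0.321228 + 0.498843] / 0.639342 = 1.282680
d₂ = d₁ − σ√T = 1.282680 − 0.639342 = 0.643337
N(d₁) = 0.900198,  N(d₂) = 0.739997,  e^(−rT) = 0.744931
E₀ = V₀·N(d₁) − D·e^(−rT)·N(d₂)
   = 250.9237·0.900198 − 181.9843·0.744931·0.739997 = 125.562681
B₀ = V₀ − E₀ = 250.9237 − 125.562681 = 125.361019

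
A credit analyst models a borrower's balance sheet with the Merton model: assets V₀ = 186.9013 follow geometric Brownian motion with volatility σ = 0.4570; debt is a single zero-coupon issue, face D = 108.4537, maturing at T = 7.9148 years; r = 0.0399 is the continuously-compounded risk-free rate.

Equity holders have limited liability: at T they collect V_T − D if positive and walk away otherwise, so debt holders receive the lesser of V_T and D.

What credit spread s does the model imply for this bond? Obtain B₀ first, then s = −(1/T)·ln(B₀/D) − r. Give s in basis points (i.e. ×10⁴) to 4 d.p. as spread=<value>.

spread=389.9596

d₁ = [ln(V₀/D) + (r + σ²/2)T] / (σ√T)
   = [ln(186.9013/108.4537) + (0.0399 + 0.5·0.4570²)·7.9148] / (0.4570·√7.9148)
   = [0.544257 + 1.142300] / 1.285690 = 1.311792
d₂ = d₁ − σ√T = 1.311792 − 1.285690 = 0.026102
N(d₁) = 0.905205,  N(d₂) = 0.510412,  e^(−rT) = 0.729205
E₀ = V₀·N(d₁) − D·e^(−rT)·N(d₂)
   = 186.9013·0.905205 − 108.4537·0.729205·0.510412 = 128.818034
B₀ = V₀ − E₀ = 186.9013 − 128.818034 = 58.083266
spread = −(1/T)·ln(B₀/D) − r = −(1/7.9148)·ln(58.083266/108.4537) − 0.0399 = 0.03899596
in basis points: 0.03899596 × 10⁴ = 389.9596 bp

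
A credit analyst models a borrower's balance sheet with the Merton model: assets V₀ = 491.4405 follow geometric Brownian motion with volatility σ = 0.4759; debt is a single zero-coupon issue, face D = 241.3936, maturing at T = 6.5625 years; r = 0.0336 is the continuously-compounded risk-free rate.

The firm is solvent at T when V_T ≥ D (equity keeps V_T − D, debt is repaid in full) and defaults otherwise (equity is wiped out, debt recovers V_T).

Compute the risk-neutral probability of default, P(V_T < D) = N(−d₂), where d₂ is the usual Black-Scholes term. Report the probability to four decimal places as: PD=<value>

d₁ = [ln(V₀/D) + (r + σ²/2)T] / (σ√T)
   = [ln(491.4405/241.3936) + (0.0336 + 0.5·0.4759²)·6.5625] / (0.4759·√6.5625)
   = [0.710912 + 0.963640] / 1.219131 = 1.373562
d₂ = d₁ − σ√T = 1.373562 − 1.219131 = 0.154431
risk-neutral PD = N(−d₂) = N(-0.154431) = 0.438635

PD=0.4386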